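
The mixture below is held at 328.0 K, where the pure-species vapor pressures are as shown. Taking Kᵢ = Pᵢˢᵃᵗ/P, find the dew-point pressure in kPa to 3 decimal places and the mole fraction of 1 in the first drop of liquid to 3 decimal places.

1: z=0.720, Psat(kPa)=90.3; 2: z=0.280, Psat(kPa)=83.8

Pdew = 88.381 kPa, x_1 = 0.705

At the dew point ψ → 1, so Σzᵢ/Kᵢ = 1 with Kᵢ = Pᵢˢᵃᵗ/P ⇒ 1/P = Σzᵢ/Pᵢˢᵃᵗ.
1/P = 0.720/90.3 + 0.280/83.8 = 0.011315 ⇒ P = 88.381 kPa
xᵢ = zᵢP/Pᵢˢᵃᵗ ⇒ x_1 = 0.720·88.381/90.3 = 0.705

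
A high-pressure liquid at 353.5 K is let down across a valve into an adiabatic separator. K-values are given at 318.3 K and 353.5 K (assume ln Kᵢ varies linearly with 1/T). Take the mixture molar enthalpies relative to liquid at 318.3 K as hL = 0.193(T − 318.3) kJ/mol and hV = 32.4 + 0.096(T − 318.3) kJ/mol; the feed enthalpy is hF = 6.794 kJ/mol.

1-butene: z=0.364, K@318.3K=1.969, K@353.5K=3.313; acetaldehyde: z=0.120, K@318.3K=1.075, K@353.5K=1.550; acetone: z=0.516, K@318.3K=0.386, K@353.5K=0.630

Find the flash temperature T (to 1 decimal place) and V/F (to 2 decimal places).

Adiabatic flash: solve Rachford–Rice at each trial T, then check hF = ψ·hV(T) + (1−ψ)·hL(T).
  T = 318.3 K: K = (1.969, 1.075, 0.386), RR gives ψ = 0.086, H_out = 2.789 kJ/mol
  T = 353.5 K: K = (3.313, 1.550, 0.630), RR gives ψ = 0.983, H_out = 35.284 kJ/mol
  T = 335.9 K: K = (2.589, 1.303, 0.500), RR gives ψ = 0.518, H_out = 19.300 kJ/mol
  T = 327.1 K: K = (2.266, 1.187, 0.441), RR gives ψ = 0.315, H_out = 11.651 kJ/mol
  T = 322.7 K: K = (2.114, 1.130, 0.413), RR gives ψ = 0.207, H_out = 7.461 kJ/mol
  T = 320.5 K: K = (2.041, 1.102, 0.399), RR gives ψ = 0.148, H_out = 5.200 kJ/mol
  T = 321.6 K: K = (2.077, 1.116, 0.406), RR gives ψ = 0.178, H_out = 6.347 kJ/mol
Linear interpolation between T = 321.6 (H_out = 6.347) and T = 322.7 (H_out = 7.461) on hF = 6.794 gives T ≈ 322.0 K, at which ψ = 0.19.

T = 322.0 K, V/F = 0.19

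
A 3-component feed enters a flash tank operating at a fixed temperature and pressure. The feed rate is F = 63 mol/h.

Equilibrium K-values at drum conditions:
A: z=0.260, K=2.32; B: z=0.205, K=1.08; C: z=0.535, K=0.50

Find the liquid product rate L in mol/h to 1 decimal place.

L = 51.7 mol/h

Rachford–Rice: g(V/F) = Σ zᵢ(Kᵢ−1)/(1+V/F(Kᵢ−1)) = 0.
g(0) = ΣzᵢKᵢ − 1 = 0.092 and g(1) = 1 − Σzᵢ/Kᵢ = -0.372, so a root lies in (0, 1).
Iterate (Newton) starting at V/F = 0.3:
  V/F = 0.300: g = -0.0528, g' = -0.419 → V/F = 0.174
  V/F = 0.174: g = 0.0024, g' = -0.461 → V/F = 0.179
Converged at V/F = 0.179.
Then V = V/F·F = 0.1790·63 = 11.3 mol/h and L = F − V = 51.7 mol/h.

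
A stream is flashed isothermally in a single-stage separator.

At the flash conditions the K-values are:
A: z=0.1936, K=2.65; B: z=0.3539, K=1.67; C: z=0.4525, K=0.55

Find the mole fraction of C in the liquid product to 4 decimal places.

Newton–Raphson from β = 0.42:
  β = 0.4200: g = 0.12265, g' = -0.4200 → β = 0.7120
  β = 0.7120: g = 0.00777, g' = -0.3827 → β = 0.7324
  β = 0.7324: g = -0.00001, g' = -0.3834 → β = 0.7323
Converged at β = 0.7323.
Compositions from xᵢ = zᵢ/(1+β(Kᵢ−1)), yᵢ = Kᵢxᵢ:
  A: x = 0.0877, y = 0.2323
  B: x = 0.2374, y = 0.3965
  C: x = 0.6749, y = 0.3712

x_C = 0.6749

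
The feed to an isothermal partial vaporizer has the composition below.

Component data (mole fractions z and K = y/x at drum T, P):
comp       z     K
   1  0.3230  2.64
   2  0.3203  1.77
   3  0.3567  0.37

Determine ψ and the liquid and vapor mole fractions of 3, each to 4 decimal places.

ψ = 0.7067, x_3 = 0.6430, y_3 = 0.2379

Rachford–Rice: g(ψ) = Σ zᵢ(Kᵢ−1)/(1+ψ(Kᵢ−1)) = 0.
g(0) = ΣzᵢKᵢ − 1 = 0.5516 and g(1) = 1 − Σzᵢ/Kᵢ = -0.2674, so a root lies in (0, 1).
Iterate (Newton) starting at ψ = 0.32:
  ψ = 0.3200: g = 0.26381, g' = -0.7180 → ψ = 0.6874
  ψ = 0.6874: g = 0.01388, g' = -0.7136 → ψ = 0.7069
  ψ = 0.7069: g = -0.00012, g' = -0.7261 → ψ = 0.7067
Converged at ψ = 0.7067.
Compositions from xᵢ = zᵢ/(1+ψ(Kᵢ−1)), yᵢ = Kᵢxᵢ:
  1: x = 0.1496, y = 0.3950
  2: x = 0.2074, y = 0.3671
  3: x = 0.6430, y = 0.2379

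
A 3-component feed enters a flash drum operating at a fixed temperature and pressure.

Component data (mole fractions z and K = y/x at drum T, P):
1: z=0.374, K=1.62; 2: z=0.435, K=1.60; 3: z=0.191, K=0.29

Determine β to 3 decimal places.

β = 0.826

Let β = V/F and solve Σ zᵢ(Kᵢ−1)/(1+β(Kᵢ−1)) = 0.
g(0) = ΣzᵢKᵢ − 1 = 0.357 and g(1) = 1 − Σzᵢ/Kᵢ = -0.161, so a root lies in (0, 1).
Newton iteration, β⁰ = 0.5:
  β = 0.500: g = 0.1675, g' = -0.408 → β = 0.911
  β = 0.911: g = -0.0668, g' = -0.895 → β = 0.836
  β = 0.836: g = -0.0072, g' = -0.715 → β = 0.826
Converged at β = 0.826.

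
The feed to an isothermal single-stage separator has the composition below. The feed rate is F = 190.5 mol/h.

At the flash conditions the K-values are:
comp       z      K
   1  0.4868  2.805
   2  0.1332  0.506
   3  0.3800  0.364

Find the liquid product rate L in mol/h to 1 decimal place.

L = 90.6 mol/h

Let β = V/F and solve Σ zᵢ(Kᵢ−1)/(1+β(Kᵢ−1)) = 0.
g(0) = ΣzᵢKᵢ − 1 = 0.5712 and g(1) = 1 − Σzᵢ/Kᵢ = -0.4807, so a root lies in (0, 1).
Iterate (Newton) starting at β = 0.4:
  β = 0.4000: g = 0.10412, g' = -0.8618 → β = 0.5208
  β = 0.5208: g = 0.00293, g' = -0.8240 → β = 0.5244
Converged at β = 0.5244.
Then V = β·F = 0.5244·190.5 = 99.9 mol/h and L = F − V = 90.6 mol/h.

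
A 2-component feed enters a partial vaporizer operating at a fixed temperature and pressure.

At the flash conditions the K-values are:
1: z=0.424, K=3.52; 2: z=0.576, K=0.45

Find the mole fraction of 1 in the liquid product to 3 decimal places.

Rachford–Rice: g(V/F) = Σ zᵢ(Kᵢ−1)/(1+V/F(Kᵢ−1)) = 0.
g(0) = ΣzᵢKᵢ − 1 = 0.752 and g(1) = 1 − Σzᵢ/Kᵢ = -0.400, so a root lies in (0, 1).
Binary case is linear: z₁(K₁−1)(1+V/F(K₂−1)) + z₂(K₂−1)(1+V/F(K₁−1)) = 0
⇒ V/F = [z₁(K₁−1)+z₂(K₂−1)] / [−(K₁−1)(K₂−1)] = 0.7517/1.3860 = 0.542
Compositions from xᵢ = zᵢ/(1+V/F(Kᵢ−1)), yᵢ = Kᵢxᵢ:
  1: x = 0.179, y = 0.631
  2: x = 0.821, y = 0.369

x_1 = 0.179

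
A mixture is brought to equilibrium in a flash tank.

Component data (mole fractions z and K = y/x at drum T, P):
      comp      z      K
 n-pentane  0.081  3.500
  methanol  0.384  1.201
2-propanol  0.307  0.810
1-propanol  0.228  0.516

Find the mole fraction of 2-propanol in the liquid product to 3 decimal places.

x_2-propanol = 0.325

Iterate (Newton) starting at ψ = 0.62:
  ψ = 0.620: g = -0.0757, g' = -0.213 → ψ = 0.265
  ψ = 0.265: g = 0.0071, g' = -0.280 → ψ = 0.290
  ψ = 0.290: g = 0.0001, g' = -0.269 → ψ = 0.291
Converged at ψ = 0.291.
Compositions from xᵢ = zᵢ/(1+ψ(Kᵢ−1)), yᵢ = Kᵢxᵢ:
  n-pentane: x = 0.047, y = 0.164
  methanol: x = 0.363, y = 0.436
  2-propanol: x = 0.325, y = 0.263
  1-propanol: x = 0.265, y = 0.137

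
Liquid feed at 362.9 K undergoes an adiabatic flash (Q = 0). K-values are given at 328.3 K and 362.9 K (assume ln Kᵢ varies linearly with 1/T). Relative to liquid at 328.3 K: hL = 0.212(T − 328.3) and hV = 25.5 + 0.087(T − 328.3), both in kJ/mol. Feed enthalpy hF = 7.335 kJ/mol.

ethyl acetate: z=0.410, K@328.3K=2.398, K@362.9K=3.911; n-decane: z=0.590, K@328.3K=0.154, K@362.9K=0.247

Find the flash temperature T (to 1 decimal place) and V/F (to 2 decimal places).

T = 341.1 K, V/F = 0.19

Adiabatic flash: solve Rachford–Rice at each trial T, then check hF = ψ·hV(T) + (1−ψ)·hL(T).
  T = 328.3 K: K = (2.398, 0.154), RR gives ψ = 0.063, H_out = 1.596 kJ/mol
  T = 362.9 K: K = (3.911, 0.247), RR gives ψ = 0.342, H_out = 14.573 kJ/mol
  T = 345.6 K: K = (3.100, 0.197), RR gives ψ = 0.230, H_out = 9.032 kJ/mol
  T = 337.0 K: K = (2.738, 0.175), RR gives ψ = 0.157, H_out = 5.688 kJ/mol
  T = 341.3 K: K = (2.916, 0.186), RR gives ψ = 0.196, H_out = 7.428 kJ/mol
  T = 339.1 K: K = (2.824, 0.180), RR gives ψ = 0.177, H_out = 6.556 kJ/mol
Linear interpolation between T = 339.1 (H_out = 6.556) and T = 341.3 (H_out = 7.428) on hF = 7.335 gives T ≈ 341.1 K, at which ψ = 0.19.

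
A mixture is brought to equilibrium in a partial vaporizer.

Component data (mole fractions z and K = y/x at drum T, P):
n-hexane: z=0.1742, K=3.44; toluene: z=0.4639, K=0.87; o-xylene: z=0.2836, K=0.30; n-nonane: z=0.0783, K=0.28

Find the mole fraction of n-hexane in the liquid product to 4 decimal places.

x_n-hexane = 0.1381

Material balance + equilibrium reduce to Σ zᵢ(Kᵢ−1)/(1+ψ(Kᵢ−1)) = 0.
Check two-phase: ΣzᵢKᵢ = 1.1098 > 1 and Σzᵢ/Kᵢ = 1.8088 > 1, so g(0) = 0.1098 > 0 and g(1) = -0.8088 < 0.
Newton iteration, ψ⁰ = 0.5:
  ψ = 0.5000: g = -0.26654, g' = -0.6474 → ψ = 0.0883
  ψ = 0.0883: g = 0.01689, g' = -0.9142 → ψ = 0.1068
  ψ = 0.1068: g = 0.00041, g' = -0.8707 → ψ = 0.1073
Converged at ψ = 0.1073.
Compositions from xᵢ = zᵢ/(1+ψ(Kᵢ−1)), yᵢ = Kᵢxᵢ:
  n-hexane: x = 0.1381, y = 0.4750
  toluene: x = 0.4705, y = 0.4093
  o-xylene: x = 0.3066, y = 0.0920
  n-nonane: x = 0.0849, y = 0.0238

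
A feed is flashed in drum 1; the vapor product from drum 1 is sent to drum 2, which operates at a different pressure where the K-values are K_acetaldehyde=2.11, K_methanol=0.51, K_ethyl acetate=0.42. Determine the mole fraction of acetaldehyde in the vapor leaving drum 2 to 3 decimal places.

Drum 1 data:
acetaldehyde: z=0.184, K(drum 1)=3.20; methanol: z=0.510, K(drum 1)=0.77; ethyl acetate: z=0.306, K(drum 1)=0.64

Drum 1:
Iterate (Newton) starting at ψ₁ = 0.34:
  ψ₁ = 0.340: g = -0.0212, g' = -0.375 → ψ₁ = 0.283
  ψ₁ = 0.283: g = 0.0012, g' = -0.418 → ψ₁ = 0.286
Converged at ψ₁ = 0.286.
Drum-1 compositions:
  acetaldehyde: x = 0.113, y = 0.361
  methanol: x = 0.546, y = 0.420
  ethyl acetate: x = 0.341, y = 0.218
Drum-2 feed = drum-1 vapor: z₂ = (0.3613, 0.4204, 0.2183).
Drum 2:
Material balance + equilibrium reduce to Σ zᵢ(Kᵢ−1)/(1+ψ₂(Kᵢ−1)) = 0.
g(0) = ΣzᵢKᵢ − 1 = 0.068 and g(1) = 1 − Σzᵢ/Kᵢ = -0.515, so a root lies in (0, 1).
Newton–Raphson from ψ₂ = 0.5:
  ψ₂ = 0.500: g = -0.1933, g' = -0.507 → ψ₂ = 0.119
  ψ₂ = 0.119: g = -0.0003, g' = -0.546 → ψ₂ = 0.118
Converged at ψ₂ = 0.118.
  acetaldehyde: x = 0.319, y = 0.674
  methanol: x = 0.446, y = 0.228
  ethyl acetate: x = 0.234, y = 0.098

y_acetaldehyde (drum 2) = 0.674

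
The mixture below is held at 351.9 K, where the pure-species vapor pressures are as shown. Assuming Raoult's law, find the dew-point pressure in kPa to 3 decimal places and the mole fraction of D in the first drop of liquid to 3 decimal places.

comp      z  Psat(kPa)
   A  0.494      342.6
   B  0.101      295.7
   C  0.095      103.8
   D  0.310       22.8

At the dew point ψ → 1, so Σzᵢ/Kᵢ = 1 with Kᵢ = Pᵢˢᵃᵗ/P ⇒ 1/P = Σzᵢ/Pᵢˢᵃᵗ.
1/P = 0.494/342.6 + 0.101/295.7 + 0.095/103.8 + 0.310/22.8 = 0.016295 ⇒ P = 61.368 kPa
xᵢ = zᵢP/Pᵢˢᵃᵗ ⇒ x_D = 0.310·61.368/22.8 = 0.834

Pdew = 61.368 kPa, x_D = 0.834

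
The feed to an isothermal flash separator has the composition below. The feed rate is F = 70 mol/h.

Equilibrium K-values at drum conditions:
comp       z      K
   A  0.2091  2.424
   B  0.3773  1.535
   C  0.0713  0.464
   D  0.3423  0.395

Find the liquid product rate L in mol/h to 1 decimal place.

Rachford–Rice: g(ψ) = Σ zᵢ(Kᵢ−1)/(1+ψ(Kᵢ−1)) = 0.
g(0) = ΣzᵢKᵢ − 1 = 0.2543 and g(1) = 1 − Σzᵢ/Kᵢ = -0.3523, so a root lies in (0, 1).
Newton iteration, ψ⁰ = 0.5:
  ψ = 0.5000: g = -0.01593, g' = -0.5076 → ψ = 0.4686
  ψ = 0.4686: g = -0.00009, g' = -0.5022 → ψ = 0.4684
Converged at ψ = 0.4684.
Then V = ψ·F = 0.4684·70 = 32.8 mol/h and L = F − V = 37.2 mol/h.

L = 37.2 mol/h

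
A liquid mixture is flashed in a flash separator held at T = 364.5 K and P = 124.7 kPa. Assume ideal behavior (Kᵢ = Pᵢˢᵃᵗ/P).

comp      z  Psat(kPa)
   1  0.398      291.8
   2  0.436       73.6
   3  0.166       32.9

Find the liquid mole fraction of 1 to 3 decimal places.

x_1 = 0.275

Raoult's law: Kᵢ = Pᵢˢᵃᵗ/P = Pᵢˢᵃᵗ/124.7.
  K_1 = 291.8/124.7 = 2.34002, K_2 = 73.6/124.7 = 0.59022, K_3 = 32.9/124.7 = 0.26383
Rachford–Rice: g(ψ) = Σ zᵢ(Kᵢ−1)/(1+ψ(Kᵢ−1)) = 0.
Check two-phase: ΣzᵢKᵢ = 1.232 > 1 and Σzᵢ/Kᵢ = 1.538 > 1, so g(0) = 0.232 > 0 and g(1) = -0.538 < 0.
Iterate (Newton) starting at ψ = 0.5:
  ψ = 0.500: g = -0.0987, g' = -0.597 → ψ = 0.335
  ψ = 0.335: g = -0.0010, g' = -0.597 → ψ = 0.333
Converged at ψ = 0.333.
Compositions from xᵢ = zᵢ/(1+ψ(Kᵢ−1)), yᵢ = Kᵢxᵢ:
  1: x = 0.275, y = 0.644
  2: x = 0.505, y = 0.298
  3: x = 0.220, y = 0.058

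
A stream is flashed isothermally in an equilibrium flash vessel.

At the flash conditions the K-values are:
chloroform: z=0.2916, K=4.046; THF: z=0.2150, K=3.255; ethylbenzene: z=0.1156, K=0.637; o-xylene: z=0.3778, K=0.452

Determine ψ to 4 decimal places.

Rachford–Rice: g(ψ) = Σ zᵢ(Kᵢ−1)/(1+ψ(Kᵢ−1)) = 0.
Check two-phase: ΣzᵢKᵢ = 2.1240 > 1 and Σzᵢ/Kᵢ = 1.1554 > 1, so g(0) = 1.1240 > 0 and g(1) = -0.1554 < 0.
Iterate (Newton) starting at ψ = 0.5:
  ψ = 0.5000: g = 0.24349, g' = -0.9046 → ψ = 0.7692
  ψ = 0.7692: g = 0.02689, g' = -0.7567 → ψ = 0.8047
Converged at ψ = 0.8047.

ψ = 0.8047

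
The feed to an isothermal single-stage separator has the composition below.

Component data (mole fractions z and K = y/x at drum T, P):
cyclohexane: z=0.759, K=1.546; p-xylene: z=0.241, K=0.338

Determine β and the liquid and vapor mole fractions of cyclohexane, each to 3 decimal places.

β = 0.705, x_cyclohexane = 0.548, y_cyclohexane = 0.847

Rachford–Rice: g(β) = Σ zᵢ(Kᵢ−1)/(1+β(Kᵢ−1)) = 0.
g(0) = ΣzᵢKᵢ − 1 = 0.255 and g(1) = 1 − Σzᵢ/Kᵢ = -0.204, so a root lies in (0, 1).
Binary case is linear: z₁(K₁−1)(1+β(K₂−1)) + z₂(K₂−1)(1+β(K₁−1)) = 0
⇒ β = [z₁(K₁−1)+z₂(K₂−1)] / [−(K₁−1)(K₂−1)] = 0.2549/0.3615 = 0.705
Compositions from xᵢ = zᵢ/(1+β(Kᵢ−1)), yᵢ = Kᵢxᵢ:
  cyclohexane: x = 0.548, y = 0.847
  p-xylene: x = 0.452, y = 0.153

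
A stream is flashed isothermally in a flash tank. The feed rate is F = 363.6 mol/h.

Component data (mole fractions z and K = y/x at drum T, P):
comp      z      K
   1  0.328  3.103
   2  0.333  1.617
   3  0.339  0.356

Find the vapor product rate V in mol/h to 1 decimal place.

V = 266.2 mol/h

Material balance + equilibrium reduce to Σ zᵢ(Kᵢ−1)/(1+ψ(Kᵢ−1)) = 0.
g(0) = ΣzᵢKᵢ − 1 = 0.677 and g(1) = 1 − Σzᵢ/Kᵢ = -0.264, so a root lies in (0, 1).
Newton iteration, ψ⁰ = 0.43:
  ψ = 0.430: g = 0.2227, g' = -0.748 → ψ = 0.728
  ψ = 0.728: g = 0.0036, g' = -0.785 → ψ = 0.732
Converged at ψ = 0.732.
Then V = ψ·F = 0.7322·363.6 = 266.2 mol/h and L = F − V = 97.4 mol/h.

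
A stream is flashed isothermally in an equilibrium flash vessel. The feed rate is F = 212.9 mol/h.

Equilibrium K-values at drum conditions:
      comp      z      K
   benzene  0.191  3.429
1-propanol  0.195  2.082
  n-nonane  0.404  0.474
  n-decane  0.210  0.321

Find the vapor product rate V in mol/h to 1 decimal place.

V = 62.9 mol/h

Material balance + equilibrium reduce to Σ zᵢ(Kᵢ−1)/(1+ψ(Kᵢ−1)) = 0.
g(0) = ΣzᵢKᵢ − 1 = 0.320 and g(1) = 1 − Σzᵢ/Kᵢ = -0.656, so a root lies in (0, 1).
Newton–Raphson from ψ = 0.37:
  ψ = 0.370: g = -0.0593, g' = -0.774 → ψ = 0.293
  ψ = 0.293: g = 0.0017, g' = -0.823 → ψ = 0.295
Converged at ψ = 0.295.
Then V = ψ·F = 0.2955·212.9 = 62.9 mol/h and L = F − V = 150.0 mol/h.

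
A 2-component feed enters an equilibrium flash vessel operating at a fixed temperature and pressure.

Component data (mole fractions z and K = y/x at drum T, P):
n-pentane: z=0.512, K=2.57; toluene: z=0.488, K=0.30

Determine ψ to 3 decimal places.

ψ = 0.421

Material balance + equilibrium reduce to Σ zᵢ(Kᵢ−1)/(1+ψ(Kᵢ−1)) = 0.
Feasibility: ΣzᵢKᵢ = 1.462, Σzᵢ/Kᵢ = 1.826 — both > 1, two phases present.
Newton iteration, ψ⁰ = 0.5:
  ψ = 0.500: g = -0.0752, g' = -0.962 → ψ = 0.422
  ψ = 0.422: g = -0.0011, g' = -0.938 → ψ = 0.421
Converged at ψ = 0.421.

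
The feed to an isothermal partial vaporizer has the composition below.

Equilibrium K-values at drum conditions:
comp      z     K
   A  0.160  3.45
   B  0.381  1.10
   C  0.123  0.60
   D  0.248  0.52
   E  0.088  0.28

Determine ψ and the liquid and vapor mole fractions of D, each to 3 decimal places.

ψ = 0.275, x_D = 0.286, y_D = 0.149

Newton–Raphson from ψ = 0.5:
  ψ = 0.500: g = -0.1047, g' = -0.439 → ψ = 0.261
  ψ = 0.261: g = 0.0070, g' = -0.529 → ψ = 0.275
Converged at ψ = 0.275.
Compositions from xᵢ = zᵢ/(1+ψ(Kᵢ−1)), yᵢ = Kᵢxᵢ:
  A: x = 0.096, y = 0.330
  B: x = 0.371, y = 0.408
  C: x = 0.138, y = 0.083
  D: x = 0.286, y = 0.149
  E: x = 0.110, y = 0.031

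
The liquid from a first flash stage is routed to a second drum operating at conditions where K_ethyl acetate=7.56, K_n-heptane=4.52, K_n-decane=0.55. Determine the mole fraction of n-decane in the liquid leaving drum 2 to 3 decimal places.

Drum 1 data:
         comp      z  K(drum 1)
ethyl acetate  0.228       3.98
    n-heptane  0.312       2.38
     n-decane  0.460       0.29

Drum 1:
Material balance + equilibrium reduce to Σ zᵢ(Kᵢ−1)/(1+ψ₁(Kᵢ−1)) = 0.
Feasibility: ΣzᵢKᵢ = 1.783, Σzᵢ/Kᵢ = 1.775 — both > 1, two phases present.
Newton iteration, ψ₁⁰ = 0.5:
  ψ₁ = 0.500: g = 0.0213, g' = -1.092 → ψ₁ = 0.519
Converged at ψ₁ = 0.519.
Drum-1 compositions:
  ethyl acetate: x = 0.089, y = 0.356
  n-heptane: x = 0.182, y = 0.433
  n-decane: x = 0.729, y = 0.211
Drum-2 feed = drum-1 liquid: z₂ = (0.0895, 0.1817, 0.7288).
Drum 2:
Material balance + equilibrium reduce to Σ zᵢ(Kᵢ−1)/(1+ψ₂(Kᵢ−1)) = 0.
g(0) = ΣzᵢKᵢ − 1 = 0.899 and g(1) = 1 − Σzᵢ/Kᵢ = -0.377, so a root lies in (0, 1).
Newton–Raphson from ψ₂ = 0.5:
  ψ₂ = 0.500: g = -0.0542, g' = -0.752 → ψ₂ = 0.428
  ψ₂ = 0.428: g = 0.0033, g' = -0.851 → ψ₂ = 0.432
Converged at ψ₂ = 0.432.
  ethyl acetate: x = 0.023, y = 0.177
  n-heptane: x = 0.072, y = 0.326
  n-decane: x = 0.905, y = 0.497

x_n-decane (drum 2) = 0.905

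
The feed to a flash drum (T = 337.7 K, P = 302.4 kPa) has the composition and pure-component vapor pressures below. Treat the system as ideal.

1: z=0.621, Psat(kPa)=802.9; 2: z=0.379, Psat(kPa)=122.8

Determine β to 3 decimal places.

β = 0.817

Raoult's law: Kᵢ = Pᵢˢᵃᵗ/P = Pᵢˢᵃᵗ/302.4.
  K_1 = 802.9/302.4 = 2.65509, K_2 = 122.8/302.4 = 0.40608
Rachford–Rice: g(β) = Σ zᵢ(Kᵢ−1)/(1+β(Kᵢ−1)) = 0.
Feasibility: ΣzᵢKᵢ = 1.803, Σzᵢ/Kᵢ = 1.167 — both > 1, two phases present.
Binary case is linear: z₁(K₁−1)(1+β(K₂−1)) + z₂(K₂−1)(1+β(K₁−1)) = 0
⇒ β = [z₁(K₁−1)+z₂(K₂−1)] / [−(K₁−1)(K₂−1)] = 0.8027/0.9830 = 0.817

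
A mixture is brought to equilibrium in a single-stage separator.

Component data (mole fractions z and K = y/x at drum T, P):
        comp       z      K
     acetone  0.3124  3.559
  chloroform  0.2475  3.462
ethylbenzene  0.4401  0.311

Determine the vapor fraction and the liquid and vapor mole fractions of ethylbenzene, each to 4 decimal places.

ψ = 0.6377, x_ethylbenzene = 0.7850, y_ethylbenzene = 0.2441

Newton–Raphson from ψ = 0.47:
  ψ = 0.4700: g = 0.19696, g' = -1.2010 → ψ = 0.6340
  ψ = 0.6340: g = 0.00437, g' = -1.1849 → ψ = 0.6377
Converged at ψ = 0.6377.
Compositions from xᵢ = zᵢ/(1+ψ(Kᵢ−1)), yᵢ = Kᵢxᵢ:
  acetone: x = 0.1187, y = 0.4225
  chloroform: x = 0.0963, y = 0.3334
  ethylbenzene: x = 0.7850, y = 0.2441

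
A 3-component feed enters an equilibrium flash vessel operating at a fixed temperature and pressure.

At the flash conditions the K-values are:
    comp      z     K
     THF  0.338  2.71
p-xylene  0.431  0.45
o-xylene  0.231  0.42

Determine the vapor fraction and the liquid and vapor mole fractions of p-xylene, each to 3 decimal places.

ψ = 0.216, x_p-xylene = 0.489, y_p-xylene = 0.220

Iterate (Newton) starting at ψ = 0.5:
  ψ = 0.500: g = -0.2041, g' = -0.689 → ψ = 0.204
  ψ = 0.204: g = 0.0096, g' = -0.809 → ψ = 0.216
Converged at ψ = 0.216.
Compositions from xᵢ = zᵢ/(1+ψ(Kᵢ−1)), yᵢ = Kᵢxᵢ:
  THF: x = 0.247, y = 0.669
  p-xylene: x = 0.489, y = 0.220
  o-xylene: x = 0.264, y = 0.111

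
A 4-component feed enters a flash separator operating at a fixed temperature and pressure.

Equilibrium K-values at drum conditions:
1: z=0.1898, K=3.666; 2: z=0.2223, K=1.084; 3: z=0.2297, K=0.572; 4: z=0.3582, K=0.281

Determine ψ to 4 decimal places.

ψ = 0.1360

Material balance + equilibrium reduce to Σ zᵢ(Kᵢ−1)/(1+ψ(Kᵢ−1)) = 0.
Check two-phase: ΣzᵢKᵢ = 1.1688 > 1 and Σzᵢ/Kᵢ = 1.9332 > 1, so g(0) = 0.1688 > 0 and g(1) = -0.9332 < 0.
Iterate (Newton) starting at ψ = 0.5:
  ψ = 0.5000: g = -0.29237, g' = -0.7688 → ψ = 0.1197
  ψ = 0.1197: g = 0.01666, g' = -1.0452 → ψ = 0.1356
  ψ = 0.1356: g = 0.00034, g' = -1.0039 → ψ = 0.1360
Converged at ψ = 0.1360.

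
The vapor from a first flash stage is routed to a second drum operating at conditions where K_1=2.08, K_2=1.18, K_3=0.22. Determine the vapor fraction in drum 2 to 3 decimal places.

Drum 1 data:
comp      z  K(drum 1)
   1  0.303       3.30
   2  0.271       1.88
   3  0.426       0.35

Drum 1:
Iterate (Newton) starting at ψ₁ = 0.53:
  ψ₁ = 0.530: g = 0.0543, g' = -0.842 → ψ₁ = 0.594
Converged at ψ₁ = 0.594.
Drum-1 compositions:
  1: x = 0.128, y = 0.423
  2: x = 0.178, y = 0.335
  3: x = 0.694, y = 0.243
Drum-2 feed = drum-1 vapor: z₂ = (0.4225, 0.3346, 0.2429).
Drum 2:
Rachford–Rice: g(ψ₂) = Σ zᵢ(Kᵢ−1)/(1+ψ₂(Kᵢ−1)) = 0.
g(0) = ΣzᵢKᵢ − 1 = 0.327 and g(1) = 1 − Σzᵢ/Kᵢ = -0.591, so a root lies in (0, 1).
Newton iteration, ψ₂⁰ = 0.7:
  ψ₂ = 0.700: g = -0.1040, g' = -0.885 → ψ₂ = 0.583
  ψ₂ = 0.583: g = -0.0127, g' = -0.691 → ψ₂ = 0.564
Converged at ψ₂ = 0.564.
  1: x = 0.263, y = 0.546
  2: x = 0.304, y = 0.358
  3: x = 0.434, y = 0.095

V/F (drum 2) = 0.564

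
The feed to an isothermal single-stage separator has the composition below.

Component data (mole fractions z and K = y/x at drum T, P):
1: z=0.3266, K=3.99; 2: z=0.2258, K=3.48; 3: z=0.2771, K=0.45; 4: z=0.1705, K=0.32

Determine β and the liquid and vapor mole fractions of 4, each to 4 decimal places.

Iterate (Newton) starting at β = 0.56:
  β = 0.5600: g = 0.19208, g' = -1.0323 → β = 0.7461
  β = 0.7461: g = 0.00493, g' = -1.0166 → β = 0.7509
Converged at β = 0.7509.
Compositions from xᵢ = zᵢ/(1+β(Kᵢ−1)), yᵢ = Kᵢxᵢ:
  1: x = 0.1006, y = 0.4015
  2: x = 0.0789, y = 0.2745
  3: x = 0.4721, y = 0.2124
  4: x = 0.3484, y = 0.1115

β = 0.7509, x_4 = 0.3484, y_4 = 0.1115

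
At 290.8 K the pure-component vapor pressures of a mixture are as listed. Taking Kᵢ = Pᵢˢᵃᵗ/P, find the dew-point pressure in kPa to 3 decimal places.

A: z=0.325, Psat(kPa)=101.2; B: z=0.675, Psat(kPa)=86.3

Pdew = 90.637 kPa

At the dew point ψ → 1, so Σzᵢ/Kᵢ = 1 with Kᵢ = Pᵢˢᵃᵗ/P ⇒ 1/P = Σzᵢ/Pᵢˢᵃᵗ.
1/P = 0.325/101.2 + 0.675/86.3 = 0.011033 ⇒ P = 90.637 kPa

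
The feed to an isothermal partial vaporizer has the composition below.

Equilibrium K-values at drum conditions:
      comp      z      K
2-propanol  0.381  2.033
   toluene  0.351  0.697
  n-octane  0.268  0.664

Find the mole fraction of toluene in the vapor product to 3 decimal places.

y_toluene = 0.299

Newton–Raphson from ψ = 0.5:
  ψ = 0.500: g = 0.0260, g' = -0.265 → ψ = 0.598
  ψ = 0.598: g = 0.0007, g' = -0.251 → ψ = 0.601
Converged at ψ = 0.601.
Compositions from xᵢ = zᵢ/(1+ψ(Kᵢ−1)), yᵢ = Kᵢxᵢ:
  2-propanol: x = 0.235, y = 0.478
  toluene: x = 0.429, y = 0.299
  n-octane: x = 0.336, y = 0.223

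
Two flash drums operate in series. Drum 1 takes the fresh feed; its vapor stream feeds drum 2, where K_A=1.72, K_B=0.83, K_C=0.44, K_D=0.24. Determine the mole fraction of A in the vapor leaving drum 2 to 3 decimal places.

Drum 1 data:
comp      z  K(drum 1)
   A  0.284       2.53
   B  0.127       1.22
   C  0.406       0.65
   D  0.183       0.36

y_A (drum 2) = 0.701

Drum 1:
Material balance + equilibrium reduce to Σ zᵢ(Kᵢ−1)/(1+ψ₁(Kᵢ−1)) = 0.
g(0) = ΣzᵢKᵢ − 1 = 0.203 and g(1) = 1 − Σzᵢ/Kᵢ = -0.349, so a root lies in (0, 1).
Newton–Raphson from ψ₁ = 0.5:
  ψ₁ = 0.500: g = -0.0731, g' = -0.454 → ψ₁ = 0.339
  ψ₁ = 0.339: g = 0.0014, g' = -0.480 → ψ₁ = 0.342
Converged at ψ₁ = 0.342.
Drum-1 compositions:
  A: x = 0.186, y = 0.472
  B: x = 0.118, y = 0.144
  C: x = 0.461, y = 0.300
  D: x = 0.234, y = 0.084
Drum-2 feed = drum-1 vapor: z₂ = (0.4718, 0.1441, 0.2998, 0.0843).
Drum 2:
Material balance + equilibrium reduce to Σ zᵢ(Kᵢ−1)/(1+ψ₂(Kᵢ−1)) = 0.
g(0) = ΣzᵢKᵢ − 1 = 0.083 and g(1) = 1 − Σzᵢ/Kᵢ = -0.481, so a root lies in (0, 1).
Iterate (Newton) starting at ψ₂ = 0.5:
  ψ₂ = 0.500: g = -0.1135, g' = -0.445 → ψ₂ = 0.245
  ψ₂ = 0.245: g = -0.0101, g' = -0.381 → ψ₂ = 0.219
  ψ₂ = 0.219: g = -0.0000, g' = -0.379 → ψ₂ = 0.218
Converged at ψ₂ = 0.218.
  A: x = 0.408, y = 0.701
  B: x = 0.150, y = 0.124
  C: x = 0.342, y = 0.150
  D: x = 0.101, y = 0.024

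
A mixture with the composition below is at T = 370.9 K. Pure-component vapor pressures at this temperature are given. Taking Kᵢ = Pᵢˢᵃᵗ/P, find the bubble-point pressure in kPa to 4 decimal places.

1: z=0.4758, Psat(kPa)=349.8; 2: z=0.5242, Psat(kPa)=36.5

Pbub = 185.5681 kPa

At the bubble point ψ → 0, so ΣzᵢKᵢ = 1 with Kᵢ = Pᵢˢᵃᵗ/P ⇒ P = ΣzᵢPᵢˢᵃᵗ.
P = 0.4758·349.8 + 0.5242·36.5 = 185.5681 kPa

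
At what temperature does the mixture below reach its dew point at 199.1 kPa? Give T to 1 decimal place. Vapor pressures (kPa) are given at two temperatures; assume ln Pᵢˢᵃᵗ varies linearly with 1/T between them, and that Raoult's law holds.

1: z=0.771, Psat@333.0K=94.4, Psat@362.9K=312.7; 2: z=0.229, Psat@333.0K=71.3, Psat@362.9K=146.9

T = 356.0 K

Dew-point temperature: Σzᵢ·P/Pᵢˢᵃᵗ(T) = 1. Interpolate ln Pᵢˢᵃᵗ = aᵢ + bᵢ/T.
  T = 333.0 K: ΣzᵢP/Pᵢˢᵃᵗ = 2.2656
  T = 362.9 K: ΣzᵢP/Pᵢˢᵃᵗ = 0.8013
  T = 347.9 K: ΣzᵢP/Pᵢˢᵃᵗ = 1.3117
  T = 355.4 K: ΣzᵢP/Pᵢˢᵃᵗ = 1.0183
  T = 359.1 K: ΣzᵢP/Pᵢˢᵃᵗ = 0.9033
  T = 357.2 K: ΣzᵢP/Pᵢˢᵃᵗ = 0.9603
Interpolating between 355.4 K and 357.2 K gives T ≈ 356.0 K.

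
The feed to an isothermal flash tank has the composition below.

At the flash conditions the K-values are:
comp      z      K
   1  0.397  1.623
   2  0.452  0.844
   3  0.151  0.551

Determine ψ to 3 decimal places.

ψ = 0.662

Newton iteration, ψ⁰ = 0.5:
  ψ = 0.500: g = 0.0247, g' = -0.153 → ψ = 0.661
  ψ = 0.661: g = 0.0001, g' = -0.153 → ψ = 0.662
Converged at ψ = 0.662.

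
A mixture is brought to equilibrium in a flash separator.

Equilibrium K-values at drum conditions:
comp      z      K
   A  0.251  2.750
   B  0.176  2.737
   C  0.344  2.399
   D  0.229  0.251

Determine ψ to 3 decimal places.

ψ = 0.884

Iterate (Newton) starting at ψ = 0.66:
  ψ = 0.660: g = 0.2573, g' = -0.965 → ψ = 0.927
  ψ = 0.927: g = -0.0662, g' = -1.689 → ψ = 0.887
  ψ = 0.887: g = -0.0044, g' = -1.476 → ψ = 0.884
Converged at ψ = 0.884.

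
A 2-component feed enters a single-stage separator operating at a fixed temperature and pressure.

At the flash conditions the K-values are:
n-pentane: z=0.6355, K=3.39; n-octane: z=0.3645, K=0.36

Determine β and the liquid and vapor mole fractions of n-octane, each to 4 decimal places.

Rachford–Rice: g(β) = Σ zᵢ(Kᵢ−1)/(1+β(Kᵢ−1)) = 0.
Check two-phase: ΣzᵢKᵢ = 2.2856 > 1 and Σzᵢ/Kᵢ = 1.2000 > 1, so g(0) = 1.2856 > 0 and g(1) = -0.2000 < 0.
Binary case is linear: z₁(K₁−1)(1+β(K₂−1)) + z₂(K₂−1)(1+β(K₁−1)) = 0
⇒ β = [z₁(K₁−1)+z₂(K₂−1)] / [−(K₁−1)(K₂−1)] = 1.28557/1.52960 = 0.8405
Compositions from xᵢ = zᵢ/(1+β(Kᵢ−1)), yᵢ = Kᵢxᵢ:
  n-pentane: x = 0.2112, y = 0.7160
  n-octane: x = 0.7888, y = 0.2840

β = 0.8405, x_n-octane = 0.7888, y_n-octane = 0.2840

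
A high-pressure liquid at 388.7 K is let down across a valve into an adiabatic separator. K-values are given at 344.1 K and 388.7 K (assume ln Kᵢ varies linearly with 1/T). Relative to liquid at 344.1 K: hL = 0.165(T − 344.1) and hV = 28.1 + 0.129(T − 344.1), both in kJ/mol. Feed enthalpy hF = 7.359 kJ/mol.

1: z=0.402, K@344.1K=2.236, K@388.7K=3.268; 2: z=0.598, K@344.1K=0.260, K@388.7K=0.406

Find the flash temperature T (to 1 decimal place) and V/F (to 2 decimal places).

Adiabatic flash: solve Rachford–Rice at each trial T, then check hF = ψ·hV(T) + (1−ψ)·hL(T).
  T = 344.1 K: K = (2.236, 0.260), RR gives ψ = 0.059, H_out = 1.670 kJ/mol
  T = 388.7 K: K = (3.268, 0.406), RR gives ψ = 0.413, H_out = 18.304 kJ/mol
  T = 366.4 K: K = (2.735, 0.329), RR gives ψ = 0.255, H_out = 10.631 kJ/mol
  T = 355.2 K: K = (2.479, 0.294), RR gives ψ = 0.165, H_out = 6.398 kJ/mol
  T = 360.8 K: K = (2.606, 0.311), RR gives ψ = 0.211, H_out = 8.565 kJ/mol
  T = 358.0 K: K = (2.542, 0.302), RR gives ψ = 0.188, H_out = 7.496 kJ/mol
  T = 356.6 K: K = (2.511, 0.298), RR gives ψ = 0.177, H_out = 6.951 kJ/mol
Linear interpolation between T = 356.6 (H_out = 6.951) and T = 358.0 (H_out = 7.496) on hF = 7.359 gives T ≈ 357.6 K, at which ψ = 0.19.

T = 357.6 K, V/F = 0.19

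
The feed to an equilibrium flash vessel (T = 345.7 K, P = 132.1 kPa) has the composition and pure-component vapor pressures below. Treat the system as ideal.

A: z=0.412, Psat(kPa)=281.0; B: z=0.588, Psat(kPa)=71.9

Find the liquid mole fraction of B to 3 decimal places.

Raoult's law: Kᵢ = Pᵢˢᵃᵗ/P = Pᵢˢᵃᵗ/132.1.
  K_A = 281.0/132.1 = 2.12718, K_B = 71.9/132.1 = 0.54428
Binary case is linear: z₁(K₁−1)(1+β(K₂−1)) + z₂(K₂−1)(1+β(K₁−1)) = 0
⇒ β = [z₁(K₁−1)+z₂(K₂−1)] / [−(K₁−1)(K₂−1)] = 0.1964/0.5137 = 0.382
Compositions from xᵢ = zᵢ/(1+β(Kᵢ−1)), yᵢ = Kᵢxᵢ:
  A: x = 0.288, y = 0.612
  B: x = 0.712, y = 0.388

x_B = 0.712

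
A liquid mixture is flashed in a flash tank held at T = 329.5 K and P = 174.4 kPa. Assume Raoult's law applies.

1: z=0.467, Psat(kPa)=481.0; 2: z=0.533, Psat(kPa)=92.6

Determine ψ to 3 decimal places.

ψ = 0.692

Raoult's law: Kᵢ = Pᵢˢᵃᵗ/P = Pᵢˢᵃᵗ/174.4.
  K_1 = 481.0/174.4 = 2.75803, K_2 = 92.6/174.4 = 0.53096
Newton–Raphson from ψ = 0.42:
  ψ = 0.420: g = 0.1610, g' = -0.659 → ψ = 0.664
  ψ = 0.664: g = 0.0157, g' = -0.555 → ψ = 0.692
Converged at ψ = 0.692.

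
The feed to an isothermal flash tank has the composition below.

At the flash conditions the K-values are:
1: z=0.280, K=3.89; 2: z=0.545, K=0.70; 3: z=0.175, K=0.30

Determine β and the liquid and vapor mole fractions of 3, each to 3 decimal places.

Rachford–Rice: g(β) = Σ zᵢ(Kᵢ−1)/(1+β(Kᵢ−1)) = 0.
Feasibility: ΣzᵢKᵢ = 1.523, Σzᵢ/Kᵢ = 1.434 — both > 1, two phases present.
Newton–Raphson from β = 0.5:
  β = 0.500: g = -0.0499, g' = -0.662 → β = 0.425
  β = 0.425: g = 0.0016, g' = -0.709 → β = 0.427
Converged at β = 0.427.
Compositions from xᵢ = zᵢ/(1+β(Kᵢ−1)), yᵢ = Kᵢxᵢ:
  1: x = 0.125, y = 0.488
  2: x = 0.625, y = 0.438
  3: x = 0.250, y = 0.075

β = 0.427, x_3 = 0.250, y_3 = 0.075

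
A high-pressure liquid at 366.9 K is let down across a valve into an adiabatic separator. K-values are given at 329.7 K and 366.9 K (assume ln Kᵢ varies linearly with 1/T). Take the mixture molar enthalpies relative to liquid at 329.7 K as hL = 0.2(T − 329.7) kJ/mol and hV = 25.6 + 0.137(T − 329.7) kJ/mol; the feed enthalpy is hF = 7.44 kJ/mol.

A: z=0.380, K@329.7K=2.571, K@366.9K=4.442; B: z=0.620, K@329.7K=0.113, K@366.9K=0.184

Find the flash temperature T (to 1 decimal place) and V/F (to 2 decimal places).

T = 345.7 K, V/F = 0.17

Adiabatic flash: solve Rachford–Rice at each trial T, then check hF = ψ·hV(T) + (1−ψ)·hL(T).
  T = 329.7 K: K = (2.571, 0.113), RR gives ψ = 0.034, H_out = 0.864 kJ/mol
  T = 366.9 K: K = (4.442, 0.184), RR gives ψ = 0.286, H_out = 14.081 kJ/mol
  T = 348.3 K: K = (3.429, 0.146), RR gives ψ = 0.190, H_out = 8.356 kJ/mol
  T = 339.0 K: K = (2.981, 0.129), RR gives ψ = 0.123, H_out = 4.943 kJ/mol
  T = 343.6 K: K = (3.198, 0.137), RR gives ψ = 0.158, H_out = 6.695 kJ/mol
  T = 346.0 K: K = (3.315, 0.142), RR gives ψ = 0.175, H_out = 7.558 kJ/mol
Linear interpolation between T = 343.6 (H_out = 6.695) and T = 346.0 (H_out = 7.558) on hF = 7.44 gives T ≈ 345.7 K, at which ψ = 0.17.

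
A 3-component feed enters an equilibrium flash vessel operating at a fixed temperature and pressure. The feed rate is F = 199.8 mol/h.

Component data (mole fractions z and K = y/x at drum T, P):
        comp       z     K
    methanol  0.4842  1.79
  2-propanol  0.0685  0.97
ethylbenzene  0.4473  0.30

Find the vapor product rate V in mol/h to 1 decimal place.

V = 26.1 mol/h

Let β = V/F and solve Σ zᵢ(Kᵢ−1)/(1+β(Kᵢ−1)) = 0.
g(0) = ΣzᵢKᵢ − 1 = 0.0674 and g(1) = 1 − Σzᵢ/Kᵢ = -0.8321, so a root lies in (0, 1).
Newton iteration, β⁰ = 0.63:
  β = 0.6300: g = -0.30682, g' = -0.8362 → β = 0.2631
  β = 0.2631: g = -0.06916, g' = -0.5365 → β = 0.1342
  β = 0.1342: g = -0.00177, g' = -0.5141 → β = 0.1307
Converged at β = 0.1307.
Then V = β·F = 0.1307·199.8 = 26.1 mol/h and L = F − V = 173.7 mol/h.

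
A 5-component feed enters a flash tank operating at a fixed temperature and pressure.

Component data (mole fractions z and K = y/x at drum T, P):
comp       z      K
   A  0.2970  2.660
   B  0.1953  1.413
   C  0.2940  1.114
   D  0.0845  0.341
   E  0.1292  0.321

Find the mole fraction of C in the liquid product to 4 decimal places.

Material balance + equilibrium reduce to Σ zᵢ(Kᵢ−1)/(1+ψ(Kᵢ−1)) = 0.
g(0) = ΣzᵢKᵢ − 1 = 0.4638 and g(1) = 1 − Σzᵢ/Kᵢ = -0.1641, so a root lies in (0, 1).
Newton iteration, ψ⁰ = 0.62:
  ψ = 0.6200: g = 0.09282, g' = -0.5058 → ψ = 0.8035
  ψ = 0.8035: g = -0.00890, g' = -0.6265 → ψ = 0.7893
  ψ = 0.7893: g = -0.00011, g' = -0.6115 → ψ = 0.7891
Converged at ψ = 0.7891.
Compositions from xᵢ = zᵢ/(1+ψ(Kᵢ−1)), yᵢ = Kᵢxᵢ:
  A: x = 0.1286, y = 0.3420
  B: x = 0.1473, y = 0.2081
  C: x = 0.2697, y = 0.3005
  D: x = 0.1761, y = 0.0600
  E: x = 0.2783, y = 0.0893

x_C = 0.2697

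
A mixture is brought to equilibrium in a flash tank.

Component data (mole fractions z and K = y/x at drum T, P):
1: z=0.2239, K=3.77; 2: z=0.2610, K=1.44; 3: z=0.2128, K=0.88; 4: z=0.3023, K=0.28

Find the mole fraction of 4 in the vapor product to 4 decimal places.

Rachford–Rice: g(V/F) = Σ zᵢ(Kᵢ−1)/(1+V/F(Kᵢ−1)) = 0.
g(0) = ΣzᵢKᵢ − 1 = 0.4919 and g(1) = 1 − Σzᵢ/Kᵢ = -0.5621, so a root lies in (0, 1).
Newton iteration, V/F⁰ = 0.5:
  V/F = 0.5000: g = -0.01308, g' = -0.7220 → V/F = 0.4819
Converged at V/F = 0.4819.
Compositions from xᵢ = zᵢ/(1+V/F(Kᵢ−1)), yᵢ = Kᵢxᵢ:
  1: x = 0.0959, y = 0.3615
  2: x = 0.2153, y = 0.3101
  3: x = 0.2259, y = 0.1988
  4: x = 0.4629, y = 0.1296

y_4 = 0.1296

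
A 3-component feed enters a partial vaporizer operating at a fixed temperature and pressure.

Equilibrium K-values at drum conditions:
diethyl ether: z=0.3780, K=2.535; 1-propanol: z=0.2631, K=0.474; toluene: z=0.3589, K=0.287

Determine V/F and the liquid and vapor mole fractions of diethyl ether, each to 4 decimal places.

V/F = 0.1894, x_diethyl ether = 0.2929, y_diethyl ether = 0.7424

Iterate (Newton) starting at V/F = 0.5:
  V/F = 0.5000: g = -0.25716, g' = -0.8597 → V/F = 0.2009
  V/F = 0.2009: g = -0.00993, g' = -0.8599 → V/F = 0.1893
  V/F = 0.1893: g = 0.00005, g' = -0.8683 → V/F = 0.1894
Converged at V/F = 0.1894.
Compositions from xᵢ = zᵢ/(1+V/F(Kᵢ−1)), yᵢ = Kᵢxᵢ:
  diethyl ether: x = 0.2929, y = 0.7424
  1-propanol: x = 0.2922, y = 0.1385
  toluene: x = 0.4149, y = 0.1191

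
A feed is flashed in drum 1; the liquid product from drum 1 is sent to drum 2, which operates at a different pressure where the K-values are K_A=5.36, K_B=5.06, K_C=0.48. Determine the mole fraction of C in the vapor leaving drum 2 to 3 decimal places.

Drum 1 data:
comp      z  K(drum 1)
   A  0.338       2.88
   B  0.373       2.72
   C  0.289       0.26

y_C (drum 2) = 0.427

Drum 1:
Newton iteration, ψ₁⁰ = 0.59:
  ψ₁ = 0.590: g = 0.2401, g' = -1.039 → ψ₁ = 0.821
  ψ₁ = 0.821: g = -0.0293, g' = -1.402 → ψ₁ = 0.800
Converged at ψ₁ = 0.800.
Drum-1 compositions:
  A: x = 0.135, y = 0.389
  B: x = 0.157, y = 0.427
  C: x = 0.708, y = 0.184
Drum-2 feed = drum-1 liquid: z₂ = (0.1350, 0.1570, 0.7080).
Drum 2:
Let ψ₂ = V/F and solve Σ zᵢ(Kᵢ−1)/(1+ψ₂(Kᵢ−1)) = 0.
Feasibility: ΣzᵢKᵢ = 1.858, Σzᵢ/Kᵢ = 1.531 — both > 1, two phases present.
Newton–Raphson from ψ₂ = 0.5:
  ψ₂ = 0.500: g = -0.1020, g' = -0.885 → ψ₂ = 0.385
  ψ₂ = 0.385: g = 0.0084, g' = -1.051 → ψ₂ = 0.393
Converged at ψ₂ = 0.393.
  A: x = 0.050, y = 0.267
  B: x = 0.061, y = 0.306
  C: x = 0.890, y = 0.427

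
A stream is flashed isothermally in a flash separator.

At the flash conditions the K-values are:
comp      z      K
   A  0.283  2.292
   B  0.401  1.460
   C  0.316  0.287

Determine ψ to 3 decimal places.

ψ = 0.535

Rachford–Rice: g(ψ) = Σ zᵢ(Kᵢ−1)/(1+ψ(Kᵢ−1)) = 0.
Feasibility: ΣzᵢKᵢ = 1.325, Σzᵢ/Kᵢ = 1.499 — both > 1, two phases present.
Newton iteration, ψ⁰ = 0.53:
  ψ = 0.530: g = 0.0032, g' = -0.636 → ψ = 0.535
Converged at ψ = 0.535.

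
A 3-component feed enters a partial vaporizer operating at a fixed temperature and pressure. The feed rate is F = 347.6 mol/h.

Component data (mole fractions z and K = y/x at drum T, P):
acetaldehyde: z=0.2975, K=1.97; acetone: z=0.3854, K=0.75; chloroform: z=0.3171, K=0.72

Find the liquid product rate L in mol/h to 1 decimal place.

Rachford–Rice: g(β) = Σ zᵢ(Kᵢ−1)/(1+β(Kᵢ−1)) = 0.
Feasibility: ΣzᵢKᵢ = 1.1034, Σzᵢ/Kᵢ = 1.1053 — both > 1, two phases present.
Newton–Raphson from β = 0.51:
  β = 0.5100: g = -0.02094, g' = -0.1908 → β = 0.4002
  β = 0.4002: g = 0.00082, g' = -0.2065 → β = 0.4042
Converged at β = 0.4042.
Then V = β·F = 0.4042·347.6 = 140.5 mol/h and L = F − V = 207.1 mol/h.

L = 207.1 mol/h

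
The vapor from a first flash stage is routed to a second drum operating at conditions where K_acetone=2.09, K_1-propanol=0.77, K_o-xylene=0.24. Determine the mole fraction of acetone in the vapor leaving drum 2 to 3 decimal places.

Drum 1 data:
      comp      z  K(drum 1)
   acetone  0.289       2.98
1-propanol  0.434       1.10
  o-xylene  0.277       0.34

y_acetone (drum 2) = 0.559

Drum 1:
Material balance + equilibrium reduce to Σ zᵢ(Kᵢ−1)/(1+ψ₁(Kᵢ−1)) = 0.
Check two-phase: ΣzᵢKᵢ = 1.433 > 1 and Σzᵢ/Kᵢ = 1.306 > 1, so g(0) = 0.433 > 0 and g(1) = -0.306 < 0.
Newton iteration, ψ₁⁰ = 0.44:
  ψ₁ = 0.440: g = 0.0897, g' = -0.567 → ψ₁ = 0.598
  ψ₁ = 0.598: g = 0.0008, g' = -0.571 → ψ₁ = 0.600
Converged at ψ₁ = 0.600.
Drum-1 compositions:
  acetone: x = 0.132, y = 0.394
  1-propanol: x = 0.409, y = 0.450
  o-xylene: x = 0.458, y = 0.156
Drum-2 feed = drum-1 vapor: z₂ = (0.3937, 0.4504, 0.1559).
Drum 2:
Material balance + equilibrium reduce to Σ zᵢ(Kᵢ−1)/(1+ψ₂(Kᵢ−1)) = 0.
Feasibility: ΣzᵢKᵢ = 1.207, Σzᵢ/Kᵢ = 1.423 — both > 1, two phases present.
Iterate (Newton) starting at ψ₂ = 0.44:
  ψ₂ = 0.440: g = -0.0032, g' = -0.446 → ψ₂ = 0.433
Converged at ψ₂ = 0.433.
  acetone: x = 0.268, y = 0.559
  1-propanol: x = 0.500, y = 0.385
  o-xylene: x = 0.232, y = 0.056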